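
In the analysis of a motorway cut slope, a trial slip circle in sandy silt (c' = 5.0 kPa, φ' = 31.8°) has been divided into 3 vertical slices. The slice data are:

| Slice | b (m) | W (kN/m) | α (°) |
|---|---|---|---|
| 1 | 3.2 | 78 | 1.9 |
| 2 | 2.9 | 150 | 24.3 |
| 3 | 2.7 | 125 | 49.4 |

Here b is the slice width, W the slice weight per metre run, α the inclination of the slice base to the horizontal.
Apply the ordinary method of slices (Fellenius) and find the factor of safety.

Ordinary method of slices: FS = Σ[c'·Δl_i + (W_i cosα_i)·tanφ'] / Σ W_i sinα_i, with Δl_i = b_i / cosα_i.
Slice 1: Δl = 3.2/cos1.9° = 3.202 m; N'_1 = 78·cos1.9° = 78.0; c'Δl = 16.01; W sinα = 2.6
Slice 2: Δl = 2.9/cos24.3° = 3.182 m; N'_2 = 150·cos24.3° = 136.7; c'Δl = 15.91; W sinα = 61.7
Slice 3: Δl = 2.7/cos49.4° = 4.149 m; N'_3 = 125·cos49.4° = 81.3; c'Δl = 20.74; W sinα = 94.9
Σc'Δl = 52.7 kN/m; ΣN' = 296.0 kN/m; ΣW sinα = 159.2 kN/m
Resisting = 52.7 + 296.0·tan31.8° = 52.7 + 183.5 = 236.2 kN/m
FS = 236.2 / 159.2 = 1.483

FS = 1.48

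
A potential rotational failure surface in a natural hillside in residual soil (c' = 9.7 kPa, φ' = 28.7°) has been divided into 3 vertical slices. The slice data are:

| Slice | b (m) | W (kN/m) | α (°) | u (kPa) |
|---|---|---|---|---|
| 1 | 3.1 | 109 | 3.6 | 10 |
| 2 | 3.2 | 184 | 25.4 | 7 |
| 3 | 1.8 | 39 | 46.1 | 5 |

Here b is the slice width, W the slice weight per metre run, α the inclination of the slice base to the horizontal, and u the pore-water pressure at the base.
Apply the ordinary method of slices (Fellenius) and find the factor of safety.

FS = 1.91

Ordinary method of slices: FS = Σ[c'·Δl_i + (W_i cosα_i − u_i·Δl_i)·tanφ'] / Σ W_i sinα_i, with Δl_i = b_i / cosα_i.
Slice 1: Δl = 3.1/cos3.6° = 3.106 m; N'_1 = 109·cos3.6° − 10·3.106 = 77.7; c'Δl = 30.13; W sinα = 6.8
Slice 2: Δl = 3.2/cos25.4° = 3.542 m; N'_2 = 184·cos25.4° − 7·3.542 = 141.4; c'Δl = 34.36; W sinα = 78.9
Slice 3: Δl = 1.8/cos46.1° = 2.596 m; N'_3 = 39·cos46.1° − 5·2.596 = 14.1; c'Δl = 25.18; W sinα = 28.1
Σc'Δl = 89.7 kN/m; ΣN' = 233.2 kN/m; ΣW sinα = 113.9 kN/m
Resisting = 89.7 + 233.2·tan28.7° = 89.7 + 127.7 = 217.3 kN/m
FS = 217.3 / 113.9 = 1.909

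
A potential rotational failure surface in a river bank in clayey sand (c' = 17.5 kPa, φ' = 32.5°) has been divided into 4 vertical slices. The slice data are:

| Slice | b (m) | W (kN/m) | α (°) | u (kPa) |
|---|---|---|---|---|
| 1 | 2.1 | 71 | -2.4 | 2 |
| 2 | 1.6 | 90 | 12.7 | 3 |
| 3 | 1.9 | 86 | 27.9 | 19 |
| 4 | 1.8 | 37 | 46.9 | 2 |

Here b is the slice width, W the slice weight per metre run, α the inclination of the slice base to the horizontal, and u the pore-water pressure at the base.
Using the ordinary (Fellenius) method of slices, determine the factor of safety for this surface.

FS = 3.33

Ordinary method of slices: FS = Σ[c'·Δl_i + (W_i cosα_i − u_i·Δl_i)·tanφ'] / Σ W_i sinα_i, with Δl_i = b_i / cosα_i.
Slice 1: Δl = 2.1/cos(-2.4°) = 2.102 m; N'_1 = 71·cos(-2.4°) − 2·2.102 = 66.7; c'Δl = 36.78; W sinα = -3.0
Slice 2: Δl = 1.6/cos12.7° = 1.640 m; N'_2 = 90·cos12.7° − 3·1.640 = 82.9; c'Δl = 28.70; W sinα = 19.8
Slice 3: Δl = 1.9/cos27.9° = 2.150 m; N'_3 = 86·cos27.9° − 19·2.150 = 35.2; c'Δl = 37.62; W sinα = 40.2
Slice 4: Δl = 1.8/cos46.9° = 2.634 m; N'_4 = 37·cos46.9° − 2·2.634 = 20.0; c'Δl = 46.10; W sinα = 27.0
Σc'Δl = 149.2 kN/m; ΣN' = 204.8 kN/m; ΣW sinα = 84.1 kN/m
Resisting = 149.2 + 204.8·tan32.5° = 149.2 + 130.5 = 279.7 kN/m
FS = 279.7 / 84.1 = 3.327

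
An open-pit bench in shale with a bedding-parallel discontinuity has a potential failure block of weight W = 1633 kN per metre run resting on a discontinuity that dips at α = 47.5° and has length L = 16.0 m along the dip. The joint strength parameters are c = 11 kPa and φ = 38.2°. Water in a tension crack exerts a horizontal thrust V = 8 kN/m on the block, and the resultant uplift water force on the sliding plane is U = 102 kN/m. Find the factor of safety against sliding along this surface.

Resolving the block weight along and normal to the plane and applying the Mohr–Coulomb strength on the joint:
N' = W cosα − U − V sinα = 1633·cos47.5° − 102 − 8·sin47.5° = 995.3 kN/m
Driving force T = W sinα + V cosα = 1633·sin47.5° + 8·cos47.5° = 1209.4 kN/m
Resisting force R = c·L + N'·tanφ = 11·16.0 + 995.3·tan38.2° = 176.0 + 783.3 = 959.3 kN/m
FS = R / T = 959.3 / 1209.4 = 0.793

FS = 0.79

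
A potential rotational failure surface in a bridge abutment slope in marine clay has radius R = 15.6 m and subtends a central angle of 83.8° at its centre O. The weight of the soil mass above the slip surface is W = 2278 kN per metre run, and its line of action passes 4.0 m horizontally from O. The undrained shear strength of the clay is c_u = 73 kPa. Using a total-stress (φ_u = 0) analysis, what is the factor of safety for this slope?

Taking moments about the centre O, the resisting moment is provided by the undrained shear strength acting along the arc:
Arc length L_a = R·θ = 15.6·(83.8°·π/180) = 15.6·1.4626 = 22.82 m
M_R = c_u·L_a·R = 73·22.82·15.6 = 25983.2 kN·m/m
M_D = W·d = 2278·4.0 = 9112.0 kN·m/m
FS = M_R / M_D = 25983.2 / 9112.0 = 2.852

FS = 2.85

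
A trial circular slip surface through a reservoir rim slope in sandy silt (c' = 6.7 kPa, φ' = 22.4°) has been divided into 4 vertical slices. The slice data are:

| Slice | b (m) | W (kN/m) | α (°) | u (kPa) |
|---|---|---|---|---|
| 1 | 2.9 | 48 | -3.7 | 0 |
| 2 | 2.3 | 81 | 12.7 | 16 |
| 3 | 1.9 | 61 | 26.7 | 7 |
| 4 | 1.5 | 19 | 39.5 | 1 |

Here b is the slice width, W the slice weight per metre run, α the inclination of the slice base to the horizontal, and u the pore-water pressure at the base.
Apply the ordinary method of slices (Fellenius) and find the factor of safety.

Ordinary method of slices: FS = Σ[c'·Δl_i + (W_i cosα_i − u_i·Δl_i)·tanφ'] / Σ W_i sinα_i, with Δl_i = b_i / cosα_i.
Slice 1: Δl = 2.9/cos(-3.7°) = 2.906 m; N'_1 = 48·cos(-3.7°) − 0·2.906 = 47.9; c'Δl = 19.47; W sinα = -3.1
Slice 2: Δl = 2.3/cos12.7° = 2.358 m; N'_2 = 81·cos12.7° − 16·2.358 = 41.3; c'Δl = 15.80; W sinα = 17.8
Slice 3: Δl = 1.9/cos26.7° = 2.127 m; N'_3 = 61·cos26.7° − 7·2.127 = 39.6; c'Δl = 14.25; W sinα = 27.4
Slice 4: Δl = 1.5/cos39.5° = 1.944 m; N'_4 = 19·cos39.5° − 1·1.944 = 12.7; c'Δl = 13.02; W sinα = 12.1
Σc'Δl = 62.5 kN/m; ΣN' = 141.5 kN/m; ΣW sinα = 54.2 kN/m
Resisting = 62.5 + 141.5·tan22.4° = 62.5 + 58.3 = 120.9 kN/m
FS = 120.9 / 54.2 = 2.230

FS = 2.23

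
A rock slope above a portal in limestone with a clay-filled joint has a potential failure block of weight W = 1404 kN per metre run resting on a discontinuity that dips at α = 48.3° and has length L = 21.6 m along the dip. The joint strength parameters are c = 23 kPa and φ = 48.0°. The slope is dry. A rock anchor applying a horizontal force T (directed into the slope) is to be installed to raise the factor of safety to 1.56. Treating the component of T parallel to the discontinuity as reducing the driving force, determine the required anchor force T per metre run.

T = 54 kN/m

Resolving forces along and normal to the sliding plane, with the horizontal anchor force T adding T·sinα to the effective normal force and T·cosα acting up the plane against the driving force:
FS = [cL + (W cosα + T sinα) tanφ] / [W sinα − T cosα]
Without the anchor: N' = 934.0 kN/m, driving T_d = 1048.3 kN/m, resisting R = 23·21.6 + 934.0·tan48.0° = 1534.1 kN/m, FS = 1.46.
Setting FS = 1.56 and solving for T:
1.56·(1048.3 − T cos48.3°) = 1534.1 + T sin48.3°·tan48.0°
T·(sin48.3°·tan48.0° + 1.56·cos48.3°) = 1.56·1048.3 − 1534.1
T·(0.7466·1.1106 + 1.56·0.6652) = 1635.3 − 1534.1 = 101.2
T·1.8670 = 101.2
T = 54.2 kN/m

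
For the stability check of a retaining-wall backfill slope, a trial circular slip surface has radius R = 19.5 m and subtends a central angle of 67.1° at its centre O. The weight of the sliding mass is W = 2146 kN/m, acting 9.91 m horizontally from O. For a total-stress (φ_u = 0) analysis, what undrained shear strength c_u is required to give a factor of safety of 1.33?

FS = c_u·L_a·R / (W·d), so c_u = FS·W·d / (L_a·R).
Arc length L_a = R·θ = 19.5·(67.1°·π/180) = 19.5·1.1711 = 22.84 m
c_u = 1.33·2146·9.91 / (22.84·19.5) = 28284.9 / 445.32 = 63.52 kPa

c_u = 63.5 kPa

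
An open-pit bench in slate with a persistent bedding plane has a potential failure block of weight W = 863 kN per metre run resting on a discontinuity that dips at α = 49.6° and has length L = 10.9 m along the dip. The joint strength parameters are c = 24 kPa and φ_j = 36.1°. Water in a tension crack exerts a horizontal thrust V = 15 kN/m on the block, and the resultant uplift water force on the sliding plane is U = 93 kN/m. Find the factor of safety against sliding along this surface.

Resolving the block weight along and normal to the plane and applying the Mohr–Coulomb strength on the joint:
N' = W cosα − U − V sinα = 863·cos49.6° − 93 − 15·sin49.6° = 454.9 kN/m
Driving force T = W sinα + V cosα = 863·sin49.6° + 15·cos49.6° = 666.9 kN/m
Resisting force R = c·L + N'·tanφ_j = 24·10.9 + 454.9·tan36.1° = 261.6 + 331.7 = 593.3 kN/m
FS = R / T = 593.3 / 666.9 = 0.890

FS = 0.89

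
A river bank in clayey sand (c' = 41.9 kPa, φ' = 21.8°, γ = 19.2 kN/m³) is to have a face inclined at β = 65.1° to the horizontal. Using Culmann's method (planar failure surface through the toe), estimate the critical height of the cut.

Culmann's analysis gives the critical failure plane at α_cr = (β + φ')/2 = (65.1 + 21.8)/2 = 43.4°, and the critical height
H_c = (4c'/γ) · sinβ cosφ' / [1 − cos(β − φ')]
    = (4·41.9/19.2) · sin65.1°·cos21.8° / [1 − cos(43.3°)]
    = 8.729 · 0.9070·0.9285 / [1 − 0.7278]
    = 8.729 · 0.8422 / 0.2722
    = 27.01 m

H_c = 27.01 m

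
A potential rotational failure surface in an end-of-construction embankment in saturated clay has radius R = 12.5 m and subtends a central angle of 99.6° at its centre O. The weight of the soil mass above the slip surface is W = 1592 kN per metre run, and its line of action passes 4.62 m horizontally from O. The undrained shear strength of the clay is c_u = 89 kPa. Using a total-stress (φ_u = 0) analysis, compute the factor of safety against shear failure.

Taking moments about the centre O, the resisting moment is provided by the undrained shear strength acting along the arc:
Arc length L_a = R·θ = 12.5·(99.6°·π/180) = 12.5·1.7383 = 21.73 m
M_R = c_u·L_a·R = 89·21.73·12.5 = 24173.9 kN·m/m
M_D = W·d = 1592·4.62 = 7355.0 kN·m/m
FS = M_R / M_D = 24173.9 / 7355.0 = 3.287

FS = 3.29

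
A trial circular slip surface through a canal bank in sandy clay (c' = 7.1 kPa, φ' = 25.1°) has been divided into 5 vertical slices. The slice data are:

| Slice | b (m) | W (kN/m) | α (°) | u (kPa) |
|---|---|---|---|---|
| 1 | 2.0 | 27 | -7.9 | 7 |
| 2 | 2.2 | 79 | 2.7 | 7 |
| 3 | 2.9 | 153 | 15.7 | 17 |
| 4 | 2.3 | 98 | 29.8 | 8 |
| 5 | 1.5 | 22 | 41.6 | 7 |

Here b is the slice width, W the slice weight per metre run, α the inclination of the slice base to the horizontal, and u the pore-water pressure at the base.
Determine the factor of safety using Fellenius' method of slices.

FS = 1.87

Ordinary method of slices: FS = Σ[c'·Δl_i + (W_i cosα_i − u_i·Δl_i)·tanφ'] / Σ W_i sinα_i, with Δl_i = b_i / cosα_i.
Slice 1: Δl = 2.0/cos(-7.9°) = 2.019 m; N'_1 = 27·cos(-7.9°) − 7·2.019 = 12.6; c'Δl = 14.34; W sinα = -3.7
Slice 2: Δl = 2.2/cos2.7° = 2.202 m; N'_2 = 79·cos2.7° − 7·2.202 = 63.5; c'Δl = 15.64; W sinα = 3.7
Slice 3: Δl = 2.9/cos15.7° = 3.012 m; N'_3 = 153·cos15.7° − 17·3.012 = 96.1; c'Δl = 21.39; W sinα = 41.4
Slice 4: Δl = 2.3/cos29.8° = 2.650 m; N'_4 = 98·cos29.8° − 8·2.650 = 63.8; c'Δl = 18.82; W sinα = 48.7
Slice 5: Δl = 1.5/cos41.6° = 2.006 m; N'_5 = 22·cos41.6° − 7·2.006 = 2.4; c'Δl = 14.24; W sinα = 14.6
Σc'Δl = 84.4 kN/m; ΣN' = 238.4 kN/m; ΣW sinα = 104.7 kN/m
Resisting = 84.4 + 238.4·tan25.1° = 84.4 + 111.7 = 196.1 kN/m
FS = 196.1 / 104.7 = 1.873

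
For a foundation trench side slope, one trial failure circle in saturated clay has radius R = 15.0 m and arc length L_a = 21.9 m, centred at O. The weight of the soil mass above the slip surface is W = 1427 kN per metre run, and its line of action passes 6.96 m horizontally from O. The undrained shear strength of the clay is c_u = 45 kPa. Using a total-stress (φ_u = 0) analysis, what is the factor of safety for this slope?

Taking moments about the centre O, the resisting moment is provided by the undrained shear strength acting along the arc:
M_R = c_u·L_a·R = 45·21.90·15.0 = 14782.5 kN·m/m
M_D = W·d = 1427·6.96 = 9931.9 kN·m/m
FS = M_R / M_D = 14782.5 / 9931.9 = 1.488

FS = 1.49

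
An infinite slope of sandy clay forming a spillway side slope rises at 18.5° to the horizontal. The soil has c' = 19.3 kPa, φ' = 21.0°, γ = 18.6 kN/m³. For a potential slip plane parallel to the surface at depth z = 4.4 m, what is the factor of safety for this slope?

For an infinite slope with a slip plane parallel to the surface (no pore pressure): FS = [c' + γz cos²β tanφ'] / [γz sinβ cosβ].
γz = 18.6·4.4 = 81.84 kN/m²
Numerator = 19.3 + 81.84·cos²18.5°·tan21.0° = 19.3 + 81.84·0.8993·0.3839 = 47.552 kPa
Denominator = 81.84·sin18.5°·cos18.5° = 81.84·0.3173·0.9483 = 24.626 kPa
FS = 47.552 / 24.626 = 1.931

FS = 1.93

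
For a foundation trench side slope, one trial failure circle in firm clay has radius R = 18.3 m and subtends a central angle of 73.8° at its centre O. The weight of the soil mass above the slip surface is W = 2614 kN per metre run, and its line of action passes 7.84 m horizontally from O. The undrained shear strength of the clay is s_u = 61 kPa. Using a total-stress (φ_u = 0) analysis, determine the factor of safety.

Taking moments about the centre O, the resisting moment is provided by the undrained shear strength acting along the arc:
Arc length L_a = R·θ = 18.3·(73.8°·π/180) = 18.3·1.2881 = 23.57 m
M_R = s_u·L_a·R = 61·23.57·18.3 = 26312.7 kN·m/m
M_D = W·d = 2614·7.84 = 20493.8 kN·m/m
FS = M_R / M_D = 26312.7 / 20493.8 = 1.284

FS = 1.28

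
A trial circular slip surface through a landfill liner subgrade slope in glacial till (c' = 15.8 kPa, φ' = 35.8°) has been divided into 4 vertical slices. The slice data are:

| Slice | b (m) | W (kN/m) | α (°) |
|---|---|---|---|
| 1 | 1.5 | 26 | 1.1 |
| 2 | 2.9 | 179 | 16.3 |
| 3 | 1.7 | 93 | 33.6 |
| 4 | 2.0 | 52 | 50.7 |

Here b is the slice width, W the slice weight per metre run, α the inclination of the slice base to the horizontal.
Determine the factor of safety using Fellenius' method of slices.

FS = 2.64

Ordinary method of slices: FS = Σ[c'·Δl_i + (W_i cosα_i)·tanφ'] / Σ W_i sinα_i, with Δl_i = b_i / cosα_i.
Slice 1: Δl = 1.5/cos1.1° = 1.500 m; N'_1 = 26·cos1.1° = 26.0; c'Δl = 23.70; W sinα = 0.5
Slice 2: Δl = 2.9/cos16.3° = 3.021 m; N'_2 = 179·cos16.3° = 171.8; c'Δl = 47.74; W sinα = 50.2
Slice 3: Δl = 1.7/cos33.6° = 2.041 m; N'_3 = 93·cos33.6° = 77.5; c'Δl = 32.25; W sinα = 51.5
Slice 4: Δl = 2.0/cos50.7° = 3.158 m; N'_4 = 52·cos50.7° = 32.9; c'Δl = 49.89; W sinα = 40.2
Σc'Δl = 153.6 kN/m; ΣN' = 308.2 kN/m; ΣW sinα = 142.4 kN/m
Resisting = 153.6 + 308.2·tan35.8° = 153.6 + 222.3 = 375.9 kN/m
FS = 375.9 / 142.4 = 2.639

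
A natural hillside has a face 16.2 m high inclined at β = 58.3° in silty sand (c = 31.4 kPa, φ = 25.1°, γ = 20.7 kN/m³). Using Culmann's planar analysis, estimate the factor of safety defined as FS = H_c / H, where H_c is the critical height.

H_c = (4c/γ) · sinβ cosφ / [1 − cos(β − φ)]
    = (4·31.4/20.7) · sin58.3°·cos25.1° / [1 − cos33.2°]
    = 6.068 · 0.7705 / 0.1632 = 28.64 m
FS = H_c / H = 28.64 / 16.2 = 1.768

FS = 1.77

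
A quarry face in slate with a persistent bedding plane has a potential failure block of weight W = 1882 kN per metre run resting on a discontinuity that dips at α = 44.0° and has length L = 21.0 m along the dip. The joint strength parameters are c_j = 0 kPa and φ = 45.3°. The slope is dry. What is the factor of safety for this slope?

Resolving the block weight along and normal to the plane and applying the Mohr–Coulomb strength on the joint:
N' = W cosα = 1882·cos44.0° = 1353.8 kN/m
Driving force T = W sinα = 1882·sin44.0° = 1307.3 kN/m
Resisting force R = c_j·L + N'·tanφ = 0·21.0 + 1353.8·tan45.3° = 0.0 + 1368.0 = 1368.0 kN/m
FS = R / T = 1368.0 / 1307.3 = 1.046

FS = 1.05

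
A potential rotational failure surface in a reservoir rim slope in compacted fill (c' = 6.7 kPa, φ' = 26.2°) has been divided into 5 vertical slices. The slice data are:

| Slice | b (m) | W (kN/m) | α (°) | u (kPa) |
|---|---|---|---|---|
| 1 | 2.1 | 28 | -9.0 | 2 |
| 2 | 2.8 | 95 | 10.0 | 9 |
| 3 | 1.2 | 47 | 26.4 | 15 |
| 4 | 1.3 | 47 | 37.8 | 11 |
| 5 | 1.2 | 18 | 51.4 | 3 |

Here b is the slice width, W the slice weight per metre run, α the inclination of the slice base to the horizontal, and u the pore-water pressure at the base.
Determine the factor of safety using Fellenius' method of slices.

FS = 1.77

Ordinary method of slices: FS = Σ[c'·Δl_i + (W_i cosα_i − u_i·Δl_i)·tanφ'] / Σ W_i sinα_i, with Δl_i = b_i / cosα_i.
Slice 1: Δl = 2.1/cos(-9.0°) = 2.126 m; N'_1 = 28·cos(-9.0°) − 2·2.126 = 23.4; c'Δl = 14.25; W sinα = -4.4
Slice 2: Δl = 2.8/cos10.0° = 2.843 m; N'_2 = 95·cos10.0° − 9·2.843 = 68.0; c'Δl = 19.05; W sinα = 16.5
Slice 3: Δl = 1.2/cos26.4° = 1.340 m; N'_3 = 47·cos26.4° − 15·1.340 = 22.0; c'Δl = 8.98; W sinα = 20.9
Slice 4: Δl = 1.3/cos37.8° = 1.645 m; N'_4 = 47·cos37.8° − 11·1.645 = 19.0; c'Δl = 11.02; W sinα = 28.8
Slice 5: Δl = 1.2/cos51.4° = 1.923 m; N'_5 = 18·cos51.4° − 3·1.923 = 5.5; c'Δl = 12.89; W sinα = 14.1
Σc'Δl = 66.2 kN/m; ΣN' = 137.9 kN/m; ΣW sinα = 75.9 kN/m
Resisting = 66.2 + 137.9·tan26.2° = 66.2 + 67.8 = 134.0 kN/m
FS = 134.0 / 75.9 = 1.766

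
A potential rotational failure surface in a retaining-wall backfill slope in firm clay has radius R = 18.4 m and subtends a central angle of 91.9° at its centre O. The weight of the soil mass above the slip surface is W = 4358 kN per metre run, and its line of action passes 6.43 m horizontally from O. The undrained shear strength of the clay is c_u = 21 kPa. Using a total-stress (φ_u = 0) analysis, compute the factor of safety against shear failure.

FS = 0.41

Taking moments about the centre O, the resisting moment is provided by the undrained shear strength acting along the arc:
Arc length L_a = R·θ = 18.4·(91.9°·π/180) = 18.4·1.6040 = 29.51 m
M_R = c_u·L_a·R = 21·29.51·18.4 = 11403.8 kN·m/m
M_D = W·d = 4358·6.43 = 28021.9 kN·m/m
FS = M_R / M_D = 11403.8 / 28021.9 = 0.407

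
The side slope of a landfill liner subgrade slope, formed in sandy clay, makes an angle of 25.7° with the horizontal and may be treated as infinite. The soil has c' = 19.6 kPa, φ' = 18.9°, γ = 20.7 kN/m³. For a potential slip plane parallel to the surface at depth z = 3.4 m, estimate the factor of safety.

FS = 1.42

For an infinite slope with a slip plane parallel to the surface (no pore pressure): FS = [c' + γz cos²β tanφ'] / [γz sinβ cosβ].
γz = 20.7·3.4 = 70.38 kN/m²
Numerator = 19.6 + 70.38·cos²25.7°·tan18.9° = 19.6 + 70.38·0.8119·0.3424 = 39.165 kPa
Denominator = 70.38·sin25.7°·cos25.7° = 70.38·0.4337·0.9011 = 27.502 kPa
FS = 39.165 / 27.502 = 1.424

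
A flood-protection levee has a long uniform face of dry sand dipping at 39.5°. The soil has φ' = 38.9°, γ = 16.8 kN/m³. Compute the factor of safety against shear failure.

For a dry cohesionless infinite slope the factor of safety is FS = tanφ' / tanβ.
FS = tan38.9° / tan39.5° = 0.8069 / 0.8243 = 0.979

FS = 0.98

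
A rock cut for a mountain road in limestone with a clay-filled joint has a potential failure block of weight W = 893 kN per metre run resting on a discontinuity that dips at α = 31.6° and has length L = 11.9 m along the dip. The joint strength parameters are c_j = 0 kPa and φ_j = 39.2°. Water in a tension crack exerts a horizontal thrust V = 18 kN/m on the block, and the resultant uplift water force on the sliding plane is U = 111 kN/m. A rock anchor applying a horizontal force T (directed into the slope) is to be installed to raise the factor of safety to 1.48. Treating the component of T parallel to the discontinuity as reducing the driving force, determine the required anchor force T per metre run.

T = 114 kN/m

Resolving forces along and normal to the sliding plane, with the horizontal anchor force T adding T·sinα to the effective normal force and T·cosα acting up the plane against the driving force:
FS = [c_jL + (W cosα − U − V sinα + T sinα) tanφ_j] / [W sinα + V cosα − T cosα]
Without the anchor: N' = 640.2 kN/m, driving T_d = 483.3 kN/m, resisting R = 0·11.9 + 640.2·tan39.2° = 522.1 kN/m, FS = 1.08.
Setting FS = 1.48 and solving for T:
1.48·(483.3 − T cos31.6°) = 522.1 + T sin31.6°·tan39.2°
T·(sin31.6°·tan39.2° + 1.48·cos31.6°) = 1.48·483.3 − 522.1
T·(0.5240·0.8156 + 1.48·0.8517) = 715.2 − 522.1 = 193.1
T·1.6879 = 193.1
T = 114.4 kN/m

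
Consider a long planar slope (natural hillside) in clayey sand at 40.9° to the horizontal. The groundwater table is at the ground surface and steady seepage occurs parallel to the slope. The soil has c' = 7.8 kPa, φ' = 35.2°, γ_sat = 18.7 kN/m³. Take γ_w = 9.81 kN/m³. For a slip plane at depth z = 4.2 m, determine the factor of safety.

With seepage parallel to the slope and the water table at the surface, the effective normal stress on the slip plane uses the buoyant unit weight γ' = γ_sat − γ_w while the driving shear stress uses γ_sat:
FS = [c' + γ' z cos²β tanφ'] / [γ_sat z sinβ cosβ]
γ' = 18.7 − 9.81 = 8.89 kN/m³
Numerator = 7.8 + 8.89·4.2·cos²40.9°·tan35.2° = 7.8 + 8.89·4.2·0.5713·0.7054 = 22.848 kPa
Denominator = 18.7·4.2·sin40.9°·cos40.9° = 18.7·4.2·0.6547·0.7559 = 38.869 kPa
FS = 22.848 / 38.869 = 0.588

FS = 0.59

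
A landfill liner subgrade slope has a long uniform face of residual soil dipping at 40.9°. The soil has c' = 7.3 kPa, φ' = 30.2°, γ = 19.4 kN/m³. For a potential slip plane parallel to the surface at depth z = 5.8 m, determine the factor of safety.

FS = 0.80

For an infinite slope with a slip plane parallel to the surface (no pore pressure): FS = [c' + γz cos²β tanφ'] / [γz sinβ cosβ].
γz = 19.4·5.8 = 112.52 kN/m²
Numerator = 7.3 + 112.52·cos²40.9°·tan30.2° = 7.3 + 112.52·0.5713·0.5820 = 44.714 kPa
Denominator = 112.52·sin40.9°·cos40.9° = 112.52·0.6547·0.7559 = 55.685 kPa
FS = 44.714 / 55.685 = 0.803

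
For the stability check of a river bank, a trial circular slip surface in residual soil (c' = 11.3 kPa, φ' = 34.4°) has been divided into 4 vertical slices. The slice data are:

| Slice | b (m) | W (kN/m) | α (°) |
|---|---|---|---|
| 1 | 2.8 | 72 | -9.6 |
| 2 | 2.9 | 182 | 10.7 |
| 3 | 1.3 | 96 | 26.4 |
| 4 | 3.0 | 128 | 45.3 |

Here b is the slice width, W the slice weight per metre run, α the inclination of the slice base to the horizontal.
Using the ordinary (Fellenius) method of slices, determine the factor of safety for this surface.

Ordinary method of slices: FS = Σ[c'·Δl_i + (W_i cosα_i)·tanφ'] / Σ W_i sinα_i, with Δl_i = b_i / cosα_i.
Slice 1: Δl = 2.8/cos(-9.6°) = 2.840 m; N'_1 = 72·cos(-9.6°) = 71.0; c'Δl = 32.09; W sinα = -12.0
Slice 2: Δl = 2.9/cos10.7° = 2.951 m; N'_2 = 182·cos10.7° = 178.8; c'Δl = 33.35; W sinα = 33.8
Slice 3: Δl = 1.3/cos26.4° = 1.451 m; N'_3 = 96·cos26.4° = 86.0; c'Δl = 16.40; W sinα = 42.7
Slice 4: Δl = 3.0/cos45.3° = 4.265 m; N'_4 = 128·cos45.3° = 90.0; c'Δl = 48.19; W sinα = 91.0
Σc'Δl = 130.0 kN/m; ΣN' = 425.9 kN/m; ΣW sinα = 155.5 kN/m
Resisting = 130.0 + 425.9·tan34.4° = 130.0 + 291.6 = 421.6 kN/m
FS = 421.6 / 155.5 = 2.712

FS = 2.71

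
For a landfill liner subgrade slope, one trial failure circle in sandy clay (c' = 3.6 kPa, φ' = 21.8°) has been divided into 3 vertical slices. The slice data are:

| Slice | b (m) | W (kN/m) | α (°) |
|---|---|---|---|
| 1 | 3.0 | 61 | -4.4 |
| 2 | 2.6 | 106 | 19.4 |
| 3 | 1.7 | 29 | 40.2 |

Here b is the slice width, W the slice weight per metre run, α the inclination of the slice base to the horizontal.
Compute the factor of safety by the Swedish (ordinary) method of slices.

FS = 2.07

Ordinary method of slices: FS = Σ[c'·Δl_i + (W_i cosα_i)·tanφ'] / Σ W_i sinα_i, with Δl_i = b_i / cosα_i.
Slice 1: Δl = 3.0/cos(-4.4°) = 3.009 m; N'_1 = 61·cos(-4.4°) = 60.8; c'Δl = 10.83; W sinα = -4.7
Slice 2: Δl = 2.6/cos19.4° = 2.757 m; N'_2 = 106·cos19.4° = 100.0; c'Δl = 9.92; W sinα = 35.2
Slice 3: Δl = 1.7/cos40.2° = 2.226 m; N'_3 = 29·cos40.2° = 22.2; c'Δl = 8.01; W sinα = 18.7
Σc'Δl = 28.8 kN/m; ΣN' = 183.0 kN/m; ΣW sinα = 49.2 kN/m
Resisting = 28.8 + 183.0·tan21.8° = 28.8 + 73.2 = 101.9 kN/m
FS = 101.9 / 49.2 = 2.070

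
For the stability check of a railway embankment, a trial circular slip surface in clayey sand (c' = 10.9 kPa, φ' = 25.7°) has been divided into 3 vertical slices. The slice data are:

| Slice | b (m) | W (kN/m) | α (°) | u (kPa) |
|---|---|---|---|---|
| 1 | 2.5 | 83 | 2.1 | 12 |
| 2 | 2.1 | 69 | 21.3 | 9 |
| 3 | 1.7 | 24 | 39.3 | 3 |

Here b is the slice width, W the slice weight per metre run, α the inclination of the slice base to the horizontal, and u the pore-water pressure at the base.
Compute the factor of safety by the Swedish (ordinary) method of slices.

FS = 2.96

Ordinary method of slices: FS = Σ[c'·Δl_i + (W_i cosα_i − u_i·Δl_i)·tanφ'] / Σ W_i sinα_i, with Δl_i = b_i / cosα_i.
Slice 1: Δl = 2.5/cos2.1° = 2.502 m; N'_1 = 83·cos2.1° − 12·2.502 = 52.9; c'Δl = 27.27; W sinα = 3.0
Slice 2: Δl = 2.1/cos21.3° = 2.254 m; N'_2 = 69·cos21.3° − 9·2.254 = 44.0; c'Δl = 24.57; W sinα = 25.1
Slice 3: Δl = 1.7/cos39.3° = 2.197 m; N'_3 = 24·cos39.3° − 3·2.197 = 12.0; c'Δl = 23.95; W sinα = 15.2
Σc'Δl = 75.8 kN/m; ΣN' = 108.9 kN/m; ΣW sinα = 43.3 kN/m
Resisting = 75.8 + 108.9·tan25.7° = 75.8 + 52.4 = 128.2 kN/m
FS = 128.2 / 43.3 = 2.960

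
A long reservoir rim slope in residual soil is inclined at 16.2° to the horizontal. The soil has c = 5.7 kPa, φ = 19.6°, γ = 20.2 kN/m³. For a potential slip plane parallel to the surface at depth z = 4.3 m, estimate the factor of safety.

FS = 1.47

For an infinite slope with a slip plane parallel to the surface (no pore pressure): FS = [c + γz cos²β tanφ] / [γz sinβ cosβ].
γz = 20.2·4.3 = 86.86 kN/m²
Numerator = 5.7 + 86.86·cos²16.2°·tan19.6° = 5.7 + 86.86·0.9222·0.3561 = 34.222 kPa
Denominator = 86.86·sin16.2°·cos16.2° = 86.86·0.2790·0.9603 = 23.271 kPa
FS = 34.222 / 23.271 = 1.471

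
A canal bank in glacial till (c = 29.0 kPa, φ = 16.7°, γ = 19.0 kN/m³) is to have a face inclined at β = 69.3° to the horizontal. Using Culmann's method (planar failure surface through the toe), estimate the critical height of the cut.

H_c = 13.93 m

Culmann's analysis gives the critical failure plane at α_cr = (β + φ)/2 = (69.3 + 16.7)/2 = 43.0°, and the critical height
H_c = (4c/γ) · sinβ cosφ / [1 − cos(β − φ)]
    = (4·29.0/19.0) · sin69.3°·cos16.7° / [1 − cos(52.6°)]
    = 6.105 · 0.9354·0.9578 / [1 − 0.6074]
    = 6.105 · 0.8960 / 0.3926
    = 13.93 m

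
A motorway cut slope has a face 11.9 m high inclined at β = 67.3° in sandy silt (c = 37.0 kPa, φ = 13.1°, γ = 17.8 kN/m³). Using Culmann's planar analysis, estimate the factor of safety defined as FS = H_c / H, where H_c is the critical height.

H_c = (4c/γ) · sinβ cosφ / [1 − cos(β − φ)]
    = (4·37.0/17.8) · sin67.3°·cos13.1° / [1 − cos54.2°]
    = 8.315 · 0.8985 / 0.4150 = 18.00 m
FS = H_c / H = 18.00 / 11.9 = 1.513

FS = 1.51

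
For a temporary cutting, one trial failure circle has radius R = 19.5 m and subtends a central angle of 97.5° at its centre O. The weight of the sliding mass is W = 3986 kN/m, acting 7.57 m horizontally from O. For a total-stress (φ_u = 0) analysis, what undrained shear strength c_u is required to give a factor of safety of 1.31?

FS = c_u·L_a·R / (W·d), so c_u = FS·W·d / (L_a·R).
Arc length L_a = R·θ = 19.5·(97.5°·π/180) = 19.5·1.7017 = 33.18 m
c_u = 1.31·3986·7.57 / (33.18·19.5) = 39528.0 / 647.07 = 61.09 kPa

c_u = 61.1 kPa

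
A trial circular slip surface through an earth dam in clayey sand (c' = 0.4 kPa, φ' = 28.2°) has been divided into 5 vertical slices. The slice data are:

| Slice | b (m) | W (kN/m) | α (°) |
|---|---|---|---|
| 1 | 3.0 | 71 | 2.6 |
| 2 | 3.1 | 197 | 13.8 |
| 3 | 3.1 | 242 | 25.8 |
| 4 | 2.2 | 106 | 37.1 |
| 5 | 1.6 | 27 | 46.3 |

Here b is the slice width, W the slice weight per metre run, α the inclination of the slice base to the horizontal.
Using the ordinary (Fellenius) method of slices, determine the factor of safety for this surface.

Ordinary method of slices: FS = Σ[c'·Δl_i + (W_i cosα_i)·tanφ'] / Σ W_i sinα_i, with Δl_i = b_i / cosα_i.
Slice 1: Δl = 3.0/cos2.6° = 3.003 m; N'_1 = 71·cos2.6° = 70.9; c'Δl = 1.20; W sinα = 3.2
Slice 2: Δl = 3.1/cos13.8° = 3.192 m; N'_2 = 197·cos13.8° = 191.3; c'Δl = 1.28; W sinα = 47.0
Slice 3: Δl = 3.1/cos25.8° = 3.443 m; N'_3 = 242·cos25.8° = 217.9; c'Δl = 1.38; W sinα = 105.3
Slice 4: Δl = 2.2/cos37.1° = 2.758 m; N'_4 = 106·cos37.1° = 84.5; c'Δl = 1.10; W sinα = 63.9
Slice 5: Δl = 1.6/cos46.3° = 2.316 m; N'_5 = 27·cos46.3° = 18.7; c'Δl = 0.93; W sinα = 19.5
Σc'Δl = 5.9 kN/m; ΣN' = 583.3 kN/m; ΣW sinα = 239.0 kN/m
Resisting = 5.9 + 583.3·tan28.2° = 5.9 + 312.8 = 318.7 kN/m
FS = 318.7 / 239.0 = 1.333

FS = 1.33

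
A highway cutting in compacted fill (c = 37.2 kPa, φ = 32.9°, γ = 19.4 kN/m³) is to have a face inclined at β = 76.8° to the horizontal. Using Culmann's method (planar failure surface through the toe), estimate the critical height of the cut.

H_c = 22.44 m

Culmann's analysis gives the critical failure plane at α_cr = (β + φ)/2 = (76.8 + 32.9)/2 = 54.8°, and the critical height
H_c = (4c/γ) · sinβ cosφ / [1 − cos(β − φ)]
    = (4·37.2/19.4) · sin76.8°·cos32.9° / [1 − cos(43.9°)]
    = 7.670 · 0.9736·0.8396 / [1 − 0.7206]
    = 7.670 · 0.8174 / 0.2794
    = 22.44 m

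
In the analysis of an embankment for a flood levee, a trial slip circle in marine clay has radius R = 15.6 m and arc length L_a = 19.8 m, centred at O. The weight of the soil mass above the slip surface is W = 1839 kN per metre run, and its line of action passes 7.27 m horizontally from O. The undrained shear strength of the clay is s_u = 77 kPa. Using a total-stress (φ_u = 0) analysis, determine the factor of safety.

FS = 1.78

Taking moments about the centre O, the resisting moment is provided by the undrained shear strength acting along the arc:
M_R = s_u·L_a·R = 77·19.80·15.6 = 23783.8 kN·m/m
M_D = W·d = 1839·7.27 = 13369.5 kN·m/m
FS = M_R / M_D = 23783.8 / 13369.5 = 1.779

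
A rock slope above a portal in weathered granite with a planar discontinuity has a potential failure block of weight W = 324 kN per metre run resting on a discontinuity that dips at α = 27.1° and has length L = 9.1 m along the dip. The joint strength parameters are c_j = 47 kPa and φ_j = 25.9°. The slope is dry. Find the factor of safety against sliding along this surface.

FS = 3.85

Resolving the block weight along and normal to the plane and applying the Mohr–Coulomb strength on the joint:
N' = W cosα = 324·cos27.1° = 288.4 kN/m
Driving force T = W sinα = 324·sin27.1° = 147.6 kN/m
Resisting force R = c_j·L + N'·tanφ_j = 47·9.1 + 288.4·tan25.9° = 427.7 + 140.1 = 567.8 kN/m
FS = R / T = 567.8 / 147.6 = 3.847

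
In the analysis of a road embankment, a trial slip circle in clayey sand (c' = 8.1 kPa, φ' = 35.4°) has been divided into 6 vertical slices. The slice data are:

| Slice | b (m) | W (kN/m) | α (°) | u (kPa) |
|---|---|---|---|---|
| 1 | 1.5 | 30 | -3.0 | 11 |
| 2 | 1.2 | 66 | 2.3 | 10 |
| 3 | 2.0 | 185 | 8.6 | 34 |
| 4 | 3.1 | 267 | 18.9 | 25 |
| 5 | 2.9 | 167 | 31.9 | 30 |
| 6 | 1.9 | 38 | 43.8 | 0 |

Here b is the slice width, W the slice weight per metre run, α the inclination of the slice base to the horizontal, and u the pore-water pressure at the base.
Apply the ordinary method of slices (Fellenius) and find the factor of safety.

Ordinary method of slices: FS = Σ[c'·Δl_i + (W_i cosα_i − u_i·Δl_i)·tanφ'] / Σ W_i sinα_i, with Δl_i = b_i / cosα_i.
Slice 1: Δl = 1.5/cos(-3.0°) = 1.502 m; N'_1 = 30·cos(-3.0°) − 11·1.502 = 13.4; c'Δl = 12.17; W sinα = -1.6
Slice 2: Δl = 1.2/cos2.3° = 1.201 m; N'_2 = 66·cos2.3° − 10·1.201 = 53.9; c'Δl = 9.73; W sinα = 2.6
Slice 3: Δl = 2.0/cos8.6° = 2.023 m; N'_3 = 185·cos8.6° − 34·2.023 = 114.1; c'Δl = 16.38; W sinα = 27.7
Slice 4: Δl = 3.1/cos18.9° = 3.277 m; N'_4 = 267·cos18.9° − 25·3.277 = 170.7; c'Δl = 26.54; W sinα = 86.5
Slice 5: Δl = 2.9/cos31.9° = 3.416 m; N'_5 = 167·cos31.9° − 30·3.416 = 39.3; c'Δl = 27.67; W sinα = 88.2
Slice 6: Δl = 1.9/cos43.8° = 2.632 m; N'_6 = 38·cos43.8° − 0·2.632 = 27.4; c'Δl = 21.32; W sinα = 26.3
Σc'Δl = 113.8 kN/m; ΣN' = 418.9 kN/m; ΣW sinα = 229.8 kN/m
Resisting = 113.8 + 418.9·tan35.4° = 113.8 + 297.7 = 411.5 kN/m
FS = 411.5 / 229.8 = 1.791

FS = 1.79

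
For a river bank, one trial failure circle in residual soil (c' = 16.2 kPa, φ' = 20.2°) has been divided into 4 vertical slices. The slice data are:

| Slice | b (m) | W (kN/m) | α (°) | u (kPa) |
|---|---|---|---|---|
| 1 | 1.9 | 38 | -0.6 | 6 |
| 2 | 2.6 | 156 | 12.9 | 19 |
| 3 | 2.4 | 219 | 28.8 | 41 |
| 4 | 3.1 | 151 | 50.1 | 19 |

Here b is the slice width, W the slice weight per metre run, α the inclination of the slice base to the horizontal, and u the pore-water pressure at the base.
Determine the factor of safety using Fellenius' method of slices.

FS = 1.07

Ordinary method of slices: FS = Σ[c'·Δl_i + (W_i cosα_i − u_i·Δl_i)·tanφ'] / Σ W_i sinα_i, with Δl_i = b_i / cosα_i.
Slice 1: Δl = 1.9/cos(-0.6°) = 1.900 m; N'_1 = 38·cos(-0.6°) − 6·1.900 = 26.6; c'Δl = 30.78; W sinα = -0.4
Slice 2: Δl = 2.6/cos12.9° = 2.667 m; N'_2 = 156·cos12.9° − 19·2.667 = 101.4; c'Δl = 43.21; W sinα = 34.8
Slice 3: Δl = 2.4/cos28.8° = 2.739 m; N'_3 = 219·cos28.8° − 41·2.739 = 79.6; c'Δl = 44.37; W sinα = 105.5
Slice 4: Δl = 3.1/cos50.1° = 4.833 m; N'_4 = 151·cos50.1° − 19·4.833 = 5.0; c'Δl = 78.29; W sinα = 115.8
Σc'Δl = 196.7 kN/m; ΣN' = 212.6 kN/m; ΣW sinα = 255.8 kN/m
Resisting = 196.7 + 212.6·tan20.2° = 196.7 + 78.2 = 274.9 kN/m
FS = 274.9 / 255.8 = 1.075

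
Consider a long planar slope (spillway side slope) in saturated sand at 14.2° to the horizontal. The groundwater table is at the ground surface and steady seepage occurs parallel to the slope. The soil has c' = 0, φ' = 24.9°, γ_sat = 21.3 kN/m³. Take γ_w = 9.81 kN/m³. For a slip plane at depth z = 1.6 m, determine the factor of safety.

FS = 0.99

With seepage parallel to the slope and the water table at the surface, the effective normal stress on the slip plane uses the buoyant unit weight γ' = γ_sat − γ_w while the driving shear stress uses γ_sat:
FS = [c' + γ' z cos²β tanφ'] / [γ_sat z sinβ cosβ]
(For c' = 0 this reduces to FS = (γ'/γ_sat)·tanφ'/tanβ.)
γ' = 21.3 − 9.81 = 11.49 kN/m³
Numerator = 0.0 + 11.49·1.6·cos²14.2°·tan24.9° = 0.0 + 11.49·1.6·0.9398·0.4642 = 8.020 kPa
Denominator = 21.3·1.6·sin14.2°·cos14.2° = 21.3·1.6·0.2453·0.9694 = 8.105 kPa
FS = 8.020 / 8.105 = 0.990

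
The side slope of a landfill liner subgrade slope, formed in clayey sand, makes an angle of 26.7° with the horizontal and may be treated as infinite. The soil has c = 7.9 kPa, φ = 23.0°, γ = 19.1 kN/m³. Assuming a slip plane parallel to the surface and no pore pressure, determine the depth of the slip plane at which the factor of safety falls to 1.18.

Setting FS = 1.18 in FS = [c + γz cos²β tanφ] / [γz sinβ cosβ] and solving for z:
z = c / [γ cosβ (FS·sinβ − cosβ·tanφ)]
  = 7.9 / [19.1·cos26.7°·(1.18·sin26.7° − cos26.7°·tan23.0°)]
  = 7.9 / [19.1·0.8934·(1.18·0.4493 − 0.8934·0.4245)]
  = 7.9 / 2.5763 = 3.066 m

z = 3.07 m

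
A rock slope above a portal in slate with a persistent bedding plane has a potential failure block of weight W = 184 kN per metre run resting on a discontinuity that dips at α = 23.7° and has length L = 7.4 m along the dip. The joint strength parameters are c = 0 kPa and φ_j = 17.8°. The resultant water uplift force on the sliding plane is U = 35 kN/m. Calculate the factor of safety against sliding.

FS = 0.58

Resolving the block weight along and normal to the plane and applying the Mohr–Coulomb strength on the joint:
N' = W cosα − U = 184·cos23.7° − 35 = 133.5 kN/m
Driving force T = W sinα = 184·sin23.7° = 74.0 kN/m
Resisting force R = c·L + N'·tanφ_j = 0·7.4 + 133.5·tan17.8° = 0.0 + 42.9 = 42.9 kN/m
FS = R / T = 42.9 / 74.0 = 0.579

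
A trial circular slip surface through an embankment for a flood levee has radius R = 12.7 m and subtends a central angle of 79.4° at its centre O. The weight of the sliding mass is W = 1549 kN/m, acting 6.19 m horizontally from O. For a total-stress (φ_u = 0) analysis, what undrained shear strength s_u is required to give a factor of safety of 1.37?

FS = s_u·L_a·R / (W·d), so s_u = FS·W·d / (L_a·R).
Arc length L_a = R·θ = 12.7·(79.4°·π/180) = 12.7·1.3858 = 17.60 m
s_u = 1.37·1549·6.19 / (17.60·12.7) = 13136.0 / 223.51 = 58.77 kPa

s_u = 58.8 kPa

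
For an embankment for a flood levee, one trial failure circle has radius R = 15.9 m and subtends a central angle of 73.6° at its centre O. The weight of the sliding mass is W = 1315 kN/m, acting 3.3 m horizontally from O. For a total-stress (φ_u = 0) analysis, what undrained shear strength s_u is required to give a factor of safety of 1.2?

FS = s_u·L_a·R / (W·d), so s_u = FS·W·d / (L_a·R).
Arc length L_a = R·θ = 15.9·(73.6°·π/180) = 15.9·1.2846 = 20.42 m
s_u = 1.2·1315·3.3 / (20.42·15.9) = 5207.4 / 324.75 = 16.04 kPa

s_u = 16.0 kPa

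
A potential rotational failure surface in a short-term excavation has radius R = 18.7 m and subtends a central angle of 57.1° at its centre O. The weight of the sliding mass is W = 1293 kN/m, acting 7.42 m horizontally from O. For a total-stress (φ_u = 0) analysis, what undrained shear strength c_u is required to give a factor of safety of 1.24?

FS = c_u·L_a·R / (W·d), so c_u = FS·W·d / (L_a·R).
Arc length L_a = R·θ = 18.7·(57.1°·π/180) = 18.7·0.9966 = 18.64 m
c_u = 1.24·1293·7.42 / (18.64·18.7) = 11896.6 / 348.50 = 34.14 kPa

c_u = 34.1 kPa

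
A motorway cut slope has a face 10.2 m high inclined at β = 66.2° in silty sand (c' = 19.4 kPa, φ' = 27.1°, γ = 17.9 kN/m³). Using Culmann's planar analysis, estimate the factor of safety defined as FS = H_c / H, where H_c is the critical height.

H_c = (4c'/γ) · sinβ cosφ' / [1 − cos(β − φ')]
    = (4·19.4/17.9) · sin66.2°·cos27.1° / [1 − cos39.1°]
    = 4.335 · 0.8145 / 0.2240 = 15.77 m
FS = H_c / H = 15.77 / 10.2 = 1.546

FS = 1.55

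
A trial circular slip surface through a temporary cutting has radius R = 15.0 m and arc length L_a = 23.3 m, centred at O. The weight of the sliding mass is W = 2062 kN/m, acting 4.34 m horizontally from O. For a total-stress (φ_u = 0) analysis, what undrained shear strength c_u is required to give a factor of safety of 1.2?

FS = c_u·L_a·R / (W·d), so c_u = FS·W·d / (L_a·R).
c_u = 1.2·2062·4.34 / (23.30·15.0) = 10738.9 / 349.50 = 30.73 kPa

c_u = 30.7 kPa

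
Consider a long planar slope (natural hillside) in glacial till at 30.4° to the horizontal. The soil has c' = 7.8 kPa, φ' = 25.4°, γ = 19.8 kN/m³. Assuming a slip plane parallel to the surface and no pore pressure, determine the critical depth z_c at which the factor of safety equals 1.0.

z_c = 4.73 m

Setting FS = 1.00 in FS = [c' + γz cos²β tanφ'] / [γz sinβ cosβ] and solving for z:
z = c' / [γ cosβ (FS·sinβ − cosβ·tanφ')]
  = 7.8 / [19.8·cos30.4°·(1.00·sin30.4° − cos30.4°·tan25.4°)]
  = 7.8 / [19.8·0.8625·(1.00·0.5060 − 0.8625·0.4748)]
  = 7.8 / 1.6477 = 4.734 m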